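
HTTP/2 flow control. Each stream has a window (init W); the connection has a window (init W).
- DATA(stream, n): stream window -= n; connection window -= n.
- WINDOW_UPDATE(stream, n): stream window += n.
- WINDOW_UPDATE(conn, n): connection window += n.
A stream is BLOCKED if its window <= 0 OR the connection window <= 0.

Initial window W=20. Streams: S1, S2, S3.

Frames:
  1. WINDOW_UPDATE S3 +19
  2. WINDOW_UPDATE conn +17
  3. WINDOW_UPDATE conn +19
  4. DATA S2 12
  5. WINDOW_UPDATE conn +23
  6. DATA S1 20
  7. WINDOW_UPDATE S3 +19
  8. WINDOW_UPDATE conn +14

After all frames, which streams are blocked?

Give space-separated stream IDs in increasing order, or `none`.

Op 1: conn=20 S1=20 S2=20 S3=39 blocked=[]
Op 2: conn=37 S1=20 S2=20 S3=39 blocked=[]
Op 3: conn=56 S1=20 S2=20 S3=39 blocked=[]
Op 4: conn=44 S1=20 S2=8 S3=39 blocked=[]
Op 5: conn=67 S1=20 S2=8 S3=39 blocked=[]
Op 6: conn=47 S1=0 S2=8 S3=39 blocked=[1]
Op 7: conn=47 S1=0 S2=8 S3=58 blocked=[1]
Op 8: conn=61 S1=0 S2=8 S3=58 blocked=[1]

Answer: S1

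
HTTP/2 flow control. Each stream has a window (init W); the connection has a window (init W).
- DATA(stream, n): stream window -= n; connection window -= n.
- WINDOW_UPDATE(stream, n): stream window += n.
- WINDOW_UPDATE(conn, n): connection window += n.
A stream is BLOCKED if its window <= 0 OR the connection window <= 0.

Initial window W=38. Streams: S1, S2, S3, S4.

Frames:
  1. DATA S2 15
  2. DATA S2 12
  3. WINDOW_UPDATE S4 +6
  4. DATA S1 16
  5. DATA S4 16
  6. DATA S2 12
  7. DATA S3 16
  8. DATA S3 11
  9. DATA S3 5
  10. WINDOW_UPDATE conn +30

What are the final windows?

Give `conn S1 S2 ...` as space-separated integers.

Op 1: conn=23 S1=38 S2=23 S3=38 S4=38 blocked=[]
Op 2: conn=11 S1=38 S2=11 S3=38 S4=38 blocked=[]
Op 3: conn=11 S1=38 S2=11 S3=38 S4=44 blocked=[]
Op 4: conn=-5 S1=22 S2=11 S3=38 S4=44 blocked=[1, 2, 3, 4]
Op 5: conn=-21 S1=22 S2=11 S3=38 S4=28 blocked=[1, 2, 3, 4]
Op 6: conn=-33 S1=22 S2=-1 S3=38 S4=28 blocked=[1, 2, 3, 4]
Op 7: conn=-49 S1=22 S2=-1 S3=22 S4=28 blocked=[1, 2, 3, 4]
Op 8: conn=-60 S1=22 S2=-1 S3=11 S4=28 blocked=[1, 2, 3, 4]
Op 9: conn=-65 S1=22 S2=-1 S3=6 S4=28 blocked=[1, 2, 3, 4]
Op 10: conn=-35 S1=22 S2=-1 S3=6 S4=28 blocked=[1, 2, 3, 4]

Answer: -35 22 -1 6 28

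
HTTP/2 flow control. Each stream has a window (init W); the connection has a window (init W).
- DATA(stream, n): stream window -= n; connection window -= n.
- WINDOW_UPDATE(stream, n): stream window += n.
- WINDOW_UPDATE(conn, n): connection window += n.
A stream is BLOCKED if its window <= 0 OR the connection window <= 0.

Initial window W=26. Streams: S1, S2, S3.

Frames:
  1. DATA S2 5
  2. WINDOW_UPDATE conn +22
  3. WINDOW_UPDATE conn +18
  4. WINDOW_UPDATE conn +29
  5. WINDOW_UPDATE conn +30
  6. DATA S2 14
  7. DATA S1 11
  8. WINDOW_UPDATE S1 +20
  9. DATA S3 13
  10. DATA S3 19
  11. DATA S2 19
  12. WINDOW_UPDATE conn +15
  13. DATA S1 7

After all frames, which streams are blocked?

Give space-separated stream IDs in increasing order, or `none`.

Op 1: conn=21 S1=26 S2=21 S3=26 blocked=[]
Op 2: conn=43 S1=26 S2=21 S3=26 blocked=[]
Op 3: conn=61 S1=26 S2=21 S3=26 blocked=[]
Op 4: conn=90 S1=26 S2=21 S3=26 blocked=[]
Op 5: conn=120 S1=26 S2=21 S3=26 blocked=[]
Op 6: conn=106 S1=26 S2=7 S3=26 blocked=[]
Op 7: conn=95 S1=15 S2=7 S3=26 blocked=[]
Op 8: conn=95 S1=35 S2=7 S3=26 blocked=[]
Op 9: conn=82 S1=35 S2=7 S3=13 blocked=[]
Op 10: conn=63 S1=35 S2=7 S3=-6 blocked=[3]
Op 11: conn=44 S1=35 S2=-12 S3=-6 blocked=[2, 3]
Op 12: conn=59 S1=35 S2=-12 S3=-6 blocked=[2, 3]
Op 13: conn=52 S1=28 S2=-12 S3=-6 blocked=[2, 3]

Answer: S2 S3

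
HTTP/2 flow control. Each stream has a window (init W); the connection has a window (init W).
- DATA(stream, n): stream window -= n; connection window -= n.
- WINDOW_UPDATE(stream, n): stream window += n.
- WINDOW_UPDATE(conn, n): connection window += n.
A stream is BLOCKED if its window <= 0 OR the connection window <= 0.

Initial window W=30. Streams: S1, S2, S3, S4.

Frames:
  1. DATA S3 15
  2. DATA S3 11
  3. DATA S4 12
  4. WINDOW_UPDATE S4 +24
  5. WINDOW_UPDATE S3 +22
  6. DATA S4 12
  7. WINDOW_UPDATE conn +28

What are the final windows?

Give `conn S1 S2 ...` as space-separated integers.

Answer: 8 30 30 26 30

Derivation:
Op 1: conn=15 S1=30 S2=30 S3=15 S4=30 blocked=[]
Op 2: conn=4 S1=30 S2=30 S3=4 S4=30 blocked=[]
Op 3: conn=-8 S1=30 S2=30 S3=4 S4=18 blocked=[1, 2, 3, 4]
Op 4: conn=-8 S1=30 S2=30 S3=4 S4=42 blocked=[1, 2, 3, 4]
Op 5: conn=-8 S1=30 S2=30 S3=26 S4=42 blocked=[1, 2, 3, 4]
Op 6: conn=-20 S1=30 S2=30 S3=26 S4=30 blocked=[1, 2, 3, 4]
Op 7: conn=8 S1=30 S2=30 S3=26 S4=30 blocked=[]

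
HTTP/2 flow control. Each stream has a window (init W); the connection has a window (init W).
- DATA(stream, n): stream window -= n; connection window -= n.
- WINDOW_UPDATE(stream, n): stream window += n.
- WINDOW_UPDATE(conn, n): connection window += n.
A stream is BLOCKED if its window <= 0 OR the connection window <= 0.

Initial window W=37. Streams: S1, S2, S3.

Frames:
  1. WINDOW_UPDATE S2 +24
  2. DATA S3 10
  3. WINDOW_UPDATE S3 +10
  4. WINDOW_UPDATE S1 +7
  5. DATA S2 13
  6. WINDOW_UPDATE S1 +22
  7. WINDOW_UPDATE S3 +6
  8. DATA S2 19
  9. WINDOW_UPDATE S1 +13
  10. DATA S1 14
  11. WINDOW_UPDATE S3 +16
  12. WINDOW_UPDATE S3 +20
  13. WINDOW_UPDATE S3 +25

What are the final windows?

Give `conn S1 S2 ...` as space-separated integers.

Answer: -19 65 29 104

Derivation:
Op 1: conn=37 S1=37 S2=61 S3=37 blocked=[]
Op 2: conn=27 S1=37 S2=61 S3=27 blocked=[]
Op 3: conn=27 S1=37 S2=61 S3=37 blocked=[]
Op 4: conn=27 S1=44 S2=61 S3=37 blocked=[]
Op 5: conn=14 S1=44 S2=48 S3=37 blocked=[]
Op 6: conn=14 S1=66 S2=48 S3=37 blocked=[]
Op 7: conn=14 S1=66 S2=48 S3=43 blocked=[]
Op 8: conn=-5 S1=66 S2=29 S3=43 blocked=[1, 2, 3]
Op 9: conn=-5 S1=79 S2=29 S3=43 blocked=[1, 2, 3]
Op 10: conn=-19 S1=65 S2=29 S3=43 blocked=[1, 2, 3]
Op 11: conn=-19 S1=65 S2=29 S3=59 blocked=[1, 2, 3]
Op 12: conn=-19 S1=65 S2=29 S3=79 blocked=[1, 2, 3]
Op 13: conn=-19 S1=65 S2=29 S3=104 blocked=[1, 2, 3]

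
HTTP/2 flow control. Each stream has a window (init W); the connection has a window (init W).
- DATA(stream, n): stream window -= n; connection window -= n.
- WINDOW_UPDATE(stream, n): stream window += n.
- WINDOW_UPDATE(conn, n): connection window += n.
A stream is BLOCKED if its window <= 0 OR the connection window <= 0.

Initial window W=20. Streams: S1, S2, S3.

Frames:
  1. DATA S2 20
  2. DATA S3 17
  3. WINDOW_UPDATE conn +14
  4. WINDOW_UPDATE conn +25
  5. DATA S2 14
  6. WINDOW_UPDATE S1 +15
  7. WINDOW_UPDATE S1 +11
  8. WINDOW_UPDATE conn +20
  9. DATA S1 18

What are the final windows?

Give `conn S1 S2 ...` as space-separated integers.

Op 1: conn=0 S1=20 S2=0 S3=20 blocked=[1, 2, 3]
Op 2: conn=-17 S1=20 S2=0 S3=3 blocked=[1, 2, 3]
Op 3: conn=-3 S1=20 S2=0 S3=3 blocked=[1, 2, 3]
Op 4: conn=22 S1=20 S2=0 S3=3 blocked=[2]
Op 5: conn=8 S1=20 S2=-14 S3=3 blocked=[2]
Op 6: conn=8 S1=35 S2=-14 S3=3 blocked=[2]
Op 7: conn=8 S1=46 S2=-14 S3=3 blocked=[2]
Op 8: conn=28 S1=46 S2=-14 S3=3 blocked=[2]
Op 9: conn=10 S1=28 S2=-14 S3=3 blocked=[2]

Answer: 10 28 -14 3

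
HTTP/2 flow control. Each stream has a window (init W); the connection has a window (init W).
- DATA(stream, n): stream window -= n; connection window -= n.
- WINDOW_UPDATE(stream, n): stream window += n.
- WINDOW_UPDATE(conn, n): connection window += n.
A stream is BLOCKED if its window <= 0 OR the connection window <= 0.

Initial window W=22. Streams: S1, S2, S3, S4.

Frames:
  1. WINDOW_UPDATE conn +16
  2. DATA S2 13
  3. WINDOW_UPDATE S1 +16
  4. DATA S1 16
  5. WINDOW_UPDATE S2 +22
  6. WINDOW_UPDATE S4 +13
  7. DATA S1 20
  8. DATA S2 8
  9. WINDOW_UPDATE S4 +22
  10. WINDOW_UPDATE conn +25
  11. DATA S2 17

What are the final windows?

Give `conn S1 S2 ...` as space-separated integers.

Op 1: conn=38 S1=22 S2=22 S3=22 S4=22 blocked=[]
Op 2: conn=25 S1=22 S2=9 S3=22 S4=22 blocked=[]
Op 3: conn=25 S1=38 S2=9 S3=22 S4=22 blocked=[]
Op 4: conn=9 S1=22 S2=9 S3=22 S4=22 blocked=[]
Op 5: conn=9 S1=22 S2=31 S3=22 S4=22 blocked=[]
Op 6: conn=9 S1=22 S2=31 S3=22 S4=35 blocked=[]
Op 7: conn=-11 S1=2 S2=31 S3=22 S4=35 blocked=[1, 2, 3, 4]
Op 8: conn=-19 S1=2 S2=23 S3=22 S4=35 blocked=[1, 2, 3, 4]
Op 9: conn=-19 S1=2 S2=23 S3=22 S4=57 blocked=[1, 2, 3, 4]
Op 10: conn=6 S1=2 S2=23 S3=22 S4=57 blocked=[]
Op 11: conn=-11 S1=2 S2=6 S3=22 S4=57 blocked=[1, 2, 3, 4]

Answer: -11 2 6 22 57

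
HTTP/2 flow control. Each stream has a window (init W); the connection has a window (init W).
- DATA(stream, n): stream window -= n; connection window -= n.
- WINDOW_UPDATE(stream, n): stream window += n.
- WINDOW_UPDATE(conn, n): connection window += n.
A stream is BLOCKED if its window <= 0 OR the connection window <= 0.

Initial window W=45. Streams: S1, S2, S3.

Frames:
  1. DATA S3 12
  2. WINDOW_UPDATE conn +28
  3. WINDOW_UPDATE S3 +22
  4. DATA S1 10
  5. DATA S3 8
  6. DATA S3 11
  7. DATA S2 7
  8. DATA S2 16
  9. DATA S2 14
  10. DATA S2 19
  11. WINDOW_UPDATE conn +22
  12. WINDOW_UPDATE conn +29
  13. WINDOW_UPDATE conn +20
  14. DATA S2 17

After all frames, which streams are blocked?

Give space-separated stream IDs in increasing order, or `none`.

Answer: S2

Derivation:
Op 1: conn=33 S1=45 S2=45 S3=33 blocked=[]
Op 2: conn=61 S1=45 S2=45 S3=33 blocked=[]
Op 3: conn=61 S1=45 S2=45 S3=55 blocked=[]
Op 4: conn=51 S1=35 S2=45 S3=55 blocked=[]
Op 5: conn=43 S1=35 S2=45 S3=47 blocked=[]
Op 6: conn=32 S1=35 S2=45 S3=36 blocked=[]
Op 7: conn=25 S1=35 S2=38 S3=36 blocked=[]
Op 8: conn=9 S1=35 S2=22 S3=36 blocked=[]
Op 9: conn=-5 S1=35 S2=8 S3=36 blocked=[1, 2, 3]
Op 10: conn=-24 S1=35 S2=-11 S3=36 blocked=[1, 2, 3]
Op 11: conn=-2 S1=35 S2=-11 S3=36 blocked=[1, 2, 3]
Op 12: conn=27 S1=35 S2=-11 S3=36 blocked=[2]
Op 13: conn=47 S1=35 S2=-11 S3=36 blocked=[2]
Op 14: conn=30 S1=35 S2=-28 S3=36 blocked=[2]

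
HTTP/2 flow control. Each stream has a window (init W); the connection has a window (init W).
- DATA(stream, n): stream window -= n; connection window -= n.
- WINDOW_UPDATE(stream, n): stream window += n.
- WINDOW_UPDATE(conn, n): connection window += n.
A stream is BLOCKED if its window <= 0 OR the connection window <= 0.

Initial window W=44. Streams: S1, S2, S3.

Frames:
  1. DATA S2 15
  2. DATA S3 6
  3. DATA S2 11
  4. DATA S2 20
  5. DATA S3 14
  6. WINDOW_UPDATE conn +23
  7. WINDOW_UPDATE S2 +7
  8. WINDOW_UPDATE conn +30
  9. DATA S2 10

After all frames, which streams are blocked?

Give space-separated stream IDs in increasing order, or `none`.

Op 1: conn=29 S1=44 S2=29 S3=44 blocked=[]
Op 2: conn=23 S1=44 S2=29 S3=38 blocked=[]
Op 3: conn=12 S1=44 S2=18 S3=38 blocked=[]
Op 4: conn=-8 S1=44 S2=-2 S3=38 blocked=[1, 2, 3]
Op 5: conn=-22 S1=44 S2=-2 S3=24 blocked=[1, 2, 3]
Op 6: conn=1 S1=44 S2=-2 S3=24 blocked=[2]
Op 7: conn=1 S1=44 S2=5 S3=24 blocked=[]
Op 8: conn=31 S1=44 S2=5 S3=24 blocked=[]
Op 9: conn=21 S1=44 S2=-5 S3=24 blocked=[2]

Answer: S2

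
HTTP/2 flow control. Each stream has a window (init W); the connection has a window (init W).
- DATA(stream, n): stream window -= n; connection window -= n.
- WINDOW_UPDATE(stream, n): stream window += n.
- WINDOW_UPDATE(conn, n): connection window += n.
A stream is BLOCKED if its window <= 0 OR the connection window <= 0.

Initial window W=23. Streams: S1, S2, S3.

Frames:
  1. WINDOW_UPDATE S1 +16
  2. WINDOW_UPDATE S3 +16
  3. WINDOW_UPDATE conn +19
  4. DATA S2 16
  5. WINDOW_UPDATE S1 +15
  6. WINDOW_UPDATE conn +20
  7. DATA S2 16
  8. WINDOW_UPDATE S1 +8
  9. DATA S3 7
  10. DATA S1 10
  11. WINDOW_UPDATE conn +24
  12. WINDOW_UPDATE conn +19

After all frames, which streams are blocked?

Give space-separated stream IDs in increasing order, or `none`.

Answer: S2

Derivation:
Op 1: conn=23 S1=39 S2=23 S3=23 blocked=[]
Op 2: conn=23 S1=39 S2=23 S3=39 blocked=[]
Op 3: conn=42 S1=39 S2=23 S3=39 blocked=[]
Op 4: conn=26 S1=39 S2=7 S3=39 blocked=[]
Op 5: conn=26 S1=54 S2=7 S3=39 blocked=[]
Op 6: conn=46 S1=54 S2=7 S3=39 blocked=[]
Op 7: conn=30 S1=54 S2=-9 S3=39 blocked=[2]
Op 8: conn=30 S1=62 S2=-9 S3=39 blocked=[2]
Op 9: conn=23 S1=62 S2=-9 S3=32 blocked=[2]
Op 10: conn=13 S1=52 S2=-9 S3=32 blocked=[2]
Op 11: conn=37 S1=52 S2=-9 S3=32 blocked=[2]
Op 12: conn=56 S1=52 S2=-9 S3=32 blocked=[2]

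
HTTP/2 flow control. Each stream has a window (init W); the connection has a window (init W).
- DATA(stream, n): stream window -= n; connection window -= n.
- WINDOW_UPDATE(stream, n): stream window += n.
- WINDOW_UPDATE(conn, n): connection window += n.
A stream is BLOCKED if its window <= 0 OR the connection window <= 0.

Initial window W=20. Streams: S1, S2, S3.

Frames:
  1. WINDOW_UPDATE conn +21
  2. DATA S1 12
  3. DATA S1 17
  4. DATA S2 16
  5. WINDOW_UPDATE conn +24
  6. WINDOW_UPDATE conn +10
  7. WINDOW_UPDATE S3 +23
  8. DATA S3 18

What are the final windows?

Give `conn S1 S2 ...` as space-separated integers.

Op 1: conn=41 S1=20 S2=20 S3=20 blocked=[]
Op 2: conn=29 S1=8 S2=20 S3=20 blocked=[]
Op 3: conn=12 S1=-9 S2=20 S3=20 blocked=[1]
Op 4: conn=-4 S1=-9 S2=4 S3=20 blocked=[1, 2, 3]
Op 5: conn=20 S1=-9 S2=4 S3=20 blocked=[1]
Op 6: conn=30 S1=-9 S2=4 S3=20 blocked=[1]
Op 7: conn=30 S1=-9 S2=4 S3=43 blocked=[1]
Op 8: conn=12 S1=-9 S2=4 S3=25 blocked=[1]

Answer: 12 -9 4 25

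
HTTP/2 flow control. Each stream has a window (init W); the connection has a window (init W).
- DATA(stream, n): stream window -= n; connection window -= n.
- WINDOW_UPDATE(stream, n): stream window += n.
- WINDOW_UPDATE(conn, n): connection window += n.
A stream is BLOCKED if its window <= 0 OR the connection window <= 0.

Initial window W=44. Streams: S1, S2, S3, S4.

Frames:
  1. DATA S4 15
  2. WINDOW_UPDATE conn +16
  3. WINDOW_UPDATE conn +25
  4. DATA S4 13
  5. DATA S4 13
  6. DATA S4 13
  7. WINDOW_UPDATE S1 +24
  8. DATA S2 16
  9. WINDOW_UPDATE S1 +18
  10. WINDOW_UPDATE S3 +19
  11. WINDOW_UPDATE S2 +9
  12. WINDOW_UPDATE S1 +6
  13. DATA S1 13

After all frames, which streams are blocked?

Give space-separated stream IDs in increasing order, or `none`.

Answer: S4

Derivation:
Op 1: conn=29 S1=44 S2=44 S3=44 S4=29 blocked=[]
Op 2: conn=45 S1=44 S2=44 S3=44 S4=29 blocked=[]
Op 3: conn=70 S1=44 S2=44 S3=44 S4=29 blocked=[]
Op 4: conn=57 S1=44 S2=44 S3=44 S4=16 blocked=[]
Op 5: conn=44 S1=44 S2=44 S3=44 S4=3 blocked=[]
Op 6: conn=31 S1=44 S2=44 S3=44 S4=-10 blocked=[4]
Op 7: conn=31 S1=68 S2=44 S3=44 S4=-10 blocked=[4]
Op 8: conn=15 S1=68 S2=28 S3=44 S4=-10 blocked=[4]
Op 9: conn=15 S1=86 S2=28 S3=44 S4=-10 blocked=[4]
Op 10: conn=15 S1=86 S2=28 S3=63 S4=-10 blocked=[4]
Op 11: conn=15 S1=86 S2=37 S3=63 S4=-10 blocked=[4]
Op 12: conn=15 S1=92 S2=37 S3=63 S4=-10 blocked=[4]
Op 13: conn=2 S1=79 S2=37 S3=63 S4=-10 blocked=[4]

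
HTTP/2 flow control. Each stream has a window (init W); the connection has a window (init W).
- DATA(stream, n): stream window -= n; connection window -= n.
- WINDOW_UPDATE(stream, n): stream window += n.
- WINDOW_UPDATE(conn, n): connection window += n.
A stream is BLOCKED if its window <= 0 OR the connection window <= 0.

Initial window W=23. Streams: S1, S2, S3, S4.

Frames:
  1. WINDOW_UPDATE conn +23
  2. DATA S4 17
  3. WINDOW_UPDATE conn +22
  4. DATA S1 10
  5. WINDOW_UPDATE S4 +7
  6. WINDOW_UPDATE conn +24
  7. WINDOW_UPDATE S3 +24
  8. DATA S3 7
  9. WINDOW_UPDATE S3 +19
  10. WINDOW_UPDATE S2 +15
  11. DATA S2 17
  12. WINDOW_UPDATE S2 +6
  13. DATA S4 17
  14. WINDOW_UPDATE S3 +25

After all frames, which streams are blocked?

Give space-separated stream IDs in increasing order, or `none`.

Answer: S4

Derivation:
Op 1: conn=46 S1=23 S2=23 S3=23 S4=23 blocked=[]
Op 2: conn=29 S1=23 S2=23 S3=23 S4=6 blocked=[]
Op 3: conn=51 S1=23 S2=23 S3=23 S4=6 blocked=[]
Op 4: conn=41 S1=13 S2=23 S3=23 S4=6 blocked=[]
Op 5: conn=41 S1=13 S2=23 S3=23 S4=13 blocked=[]
Op 6: conn=65 S1=13 S2=23 S3=23 S4=13 blocked=[]
Op 7: conn=65 S1=13 S2=23 S3=47 S4=13 blocked=[]
Op 8: conn=58 S1=13 S2=23 S3=40 S4=13 blocked=[]
Op 9: conn=58 S1=13 S2=23 S3=59 S4=13 blocked=[]
Op 10: conn=58 S1=13 S2=38 S3=59 S4=13 blocked=[]
Op 11: conn=41 S1=13 S2=21 S3=59 S4=13 blocked=[]
Op 12: conn=41 S1=13 S2=27 S3=59 S4=13 blocked=[]
Op 13: conn=24 S1=13 S2=27 S3=59 S4=-4 blocked=[4]
Op 14: conn=24 S1=13 S2=27 S3=84 S4=-4 blocked=[4]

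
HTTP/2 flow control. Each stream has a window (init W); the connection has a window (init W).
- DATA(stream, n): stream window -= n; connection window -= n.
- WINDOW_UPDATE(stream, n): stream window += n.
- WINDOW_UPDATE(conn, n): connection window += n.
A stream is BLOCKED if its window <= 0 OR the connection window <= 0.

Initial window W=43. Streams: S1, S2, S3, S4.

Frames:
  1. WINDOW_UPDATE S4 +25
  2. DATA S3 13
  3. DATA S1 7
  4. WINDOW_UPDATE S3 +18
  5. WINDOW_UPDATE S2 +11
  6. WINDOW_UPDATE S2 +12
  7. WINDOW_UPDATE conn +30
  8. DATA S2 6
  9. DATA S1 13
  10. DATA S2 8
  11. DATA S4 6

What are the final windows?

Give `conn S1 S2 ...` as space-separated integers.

Op 1: conn=43 S1=43 S2=43 S3=43 S4=68 blocked=[]
Op 2: conn=30 S1=43 S2=43 S3=30 S4=68 blocked=[]
Op 3: conn=23 S1=36 S2=43 S3=30 S4=68 blocked=[]
Op 4: conn=23 S1=36 S2=43 S3=48 S4=68 blocked=[]
Op 5: conn=23 S1=36 S2=54 S3=48 S4=68 blocked=[]
Op 6: conn=23 S1=36 S2=66 S3=48 S4=68 blocked=[]
Op 7: conn=53 S1=36 S2=66 S3=48 S4=68 blocked=[]
Op 8: conn=47 S1=36 S2=60 S3=48 S4=68 blocked=[]
Op 9: conn=34 S1=23 S2=60 S3=48 S4=68 blocked=[]
Op 10: conn=26 S1=23 S2=52 S3=48 S4=68 blocked=[]
Op 11: conn=20 S1=23 S2=52 S3=48 S4=62 blocked=[]

Answer: 20 23 52 48 62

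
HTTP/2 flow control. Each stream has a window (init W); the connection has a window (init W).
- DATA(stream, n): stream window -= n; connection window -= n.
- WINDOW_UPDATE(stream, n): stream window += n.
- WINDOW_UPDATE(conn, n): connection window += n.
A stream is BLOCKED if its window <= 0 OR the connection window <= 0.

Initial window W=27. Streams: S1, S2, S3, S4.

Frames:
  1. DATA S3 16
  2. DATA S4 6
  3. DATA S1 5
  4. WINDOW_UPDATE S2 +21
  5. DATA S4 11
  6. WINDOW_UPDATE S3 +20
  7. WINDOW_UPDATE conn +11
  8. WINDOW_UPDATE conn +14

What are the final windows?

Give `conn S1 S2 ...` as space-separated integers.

Op 1: conn=11 S1=27 S2=27 S3=11 S4=27 blocked=[]
Op 2: conn=5 S1=27 S2=27 S3=11 S4=21 blocked=[]
Op 3: conn=0 S1=22 S2=27 S3=11 S4=21 blocked=[1, 2, 3, 4]
Op 4: conn=0 S1=22 S2=48 S3=11 S4=21 blocked=[1, 2, 3, 4]
Op 5: conn=-11 S1=22 S2=48 S3=11 S4=10 blocked=[1, 2, 3, 4]
Op 6: conn=-11 S1=22 S2=48 S3=31 S4=10 blocked=[1, 2, 3, 4]
Op 7: conn=0 S1=22 S2=48 S3=31 S4=10 blocked=[1, 2, 3, 4]
Op 8: conn=14 S1=22 S2=48 S3=31 S4=10 blocked=[]

Answer: 14 22 48 31 10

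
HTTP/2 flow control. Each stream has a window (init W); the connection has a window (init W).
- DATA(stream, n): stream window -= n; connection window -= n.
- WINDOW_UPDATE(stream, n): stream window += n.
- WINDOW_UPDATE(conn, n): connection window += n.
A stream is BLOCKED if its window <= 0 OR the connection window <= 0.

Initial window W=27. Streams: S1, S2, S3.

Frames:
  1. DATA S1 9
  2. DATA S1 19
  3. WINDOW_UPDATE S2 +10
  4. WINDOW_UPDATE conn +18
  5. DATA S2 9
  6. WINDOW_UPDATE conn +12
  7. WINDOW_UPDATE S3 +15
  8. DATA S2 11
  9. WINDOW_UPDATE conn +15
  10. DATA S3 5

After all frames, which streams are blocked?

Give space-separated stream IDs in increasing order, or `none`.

Op 1: conn=18 S1=18 S2=27 S3=27 blocked=[]
Op 2: conn=-1 S1=-1 S2=27 S3=27 blocked=[1, 2, 3]
Op 3: conn=-1 S1=-1 S2=37 S3=27 blocked=[1, 2, 3]
Op 4: conn=17 S1=-1 S2=37 S3=27 blocked=[1]
Op 5: conn=8 S1=-1 S2=28 S3=27 blocked=[1]
Op 6: conn=20 S1=-1 S2=28 S3=27 blocked=[1]
Op 7: conn=20 S1=-1 S2=28 S3=42 blocked=[1]
Op 8: conn=9 S1=-1 S2=17 S3=42 blocked=[1]
Op 9: conn=24 S1=-1 S2=17 S3=42 blocked=[1]
Op 10: conn=19 S1=-1 S2=17 S3=37 blocked=[1]

Answer: S1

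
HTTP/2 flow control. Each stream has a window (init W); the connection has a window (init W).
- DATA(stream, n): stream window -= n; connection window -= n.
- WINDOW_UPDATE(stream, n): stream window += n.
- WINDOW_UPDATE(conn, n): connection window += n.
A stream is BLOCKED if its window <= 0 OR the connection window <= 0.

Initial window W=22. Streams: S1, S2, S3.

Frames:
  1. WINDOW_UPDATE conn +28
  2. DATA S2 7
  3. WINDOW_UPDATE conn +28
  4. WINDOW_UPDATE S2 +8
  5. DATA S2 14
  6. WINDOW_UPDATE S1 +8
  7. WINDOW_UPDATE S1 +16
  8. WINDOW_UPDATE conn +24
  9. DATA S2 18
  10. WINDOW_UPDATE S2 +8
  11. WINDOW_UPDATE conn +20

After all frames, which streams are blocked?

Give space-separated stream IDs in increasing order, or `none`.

Op 1: conn=50 S1=22 S2=22 S3=22 blocked=[]
Op 2: conn=43 S1=22 S2=15 S3=22 blocked=[]
Op 3: conn=71 S1=22 S2=15 S3=22 blocked=[]
Op 4: conn=71 S1=22 S2=23 S3=22 blocked=[]
Op 5: conn=57 S1=22 S2=9 S3=22 blocked=[]
Op 6: conn=57 S1=30 S2=9 S3=22 blocked=[]
Op 7: conn=57 S1=46 S2=9 S3=22 blocked=[]
Op 8: conn=81 S1=46 S2=9 S3=22 blocked=[]
Op 9: conn=63 S1=46 S2=-9 S3=22 blocked=[2]
Op 10: conn=63 S1=46 S2=-1 S3=22 blocked=[2]
Op 11: conn=83 S1=46 S2=-1 S3=22 blocked=[2]

Answer: S2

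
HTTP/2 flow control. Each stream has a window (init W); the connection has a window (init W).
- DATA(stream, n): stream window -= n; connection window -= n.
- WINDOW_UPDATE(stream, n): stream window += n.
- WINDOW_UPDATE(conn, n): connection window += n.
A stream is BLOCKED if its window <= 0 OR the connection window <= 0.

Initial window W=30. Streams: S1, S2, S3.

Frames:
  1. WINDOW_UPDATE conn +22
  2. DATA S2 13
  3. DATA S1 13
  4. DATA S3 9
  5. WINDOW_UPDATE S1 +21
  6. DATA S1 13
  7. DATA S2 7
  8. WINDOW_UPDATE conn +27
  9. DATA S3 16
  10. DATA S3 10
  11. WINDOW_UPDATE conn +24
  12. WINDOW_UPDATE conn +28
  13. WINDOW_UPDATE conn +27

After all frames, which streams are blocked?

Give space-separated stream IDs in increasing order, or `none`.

Op 1: conn=52 S1=30 S2=30 S3=30 blocked=[]
Op 2: conn=39 S1=30 S2=17 S3=30 blocked=[]
Op 3: conn=26 S1=17 S2=17 S3=30 blocked=[]
Op 4: conn=17 S1=17 S2=17 S3=21 blocked=[]
Op 5: conn=17 S1=38 S2=17 S3=21 blocked=[]
Op 6: conn=4 S1=25 S2=17 S3=21 blocked=[]
Op 7: conn=-3 S1=25 S2=10 S3=21 blocked=[1, 2, 3]
Op 8: conn=24 S1=25 S2=10 S3=21 blocked=[]
Op 9: conn=8 S1=25 S2=10 S3=5 blocked=[]
Op 10: conn=-2 S1=25 S2=10 S3=-5 blocked=[1, 2, 3]
Op 11: conn=22 S1=25 S2=10 S3=-5 blocked=[3]
Op 12: conn=50 S1=25 S2=10 S3=-5 blocked=[3]
Op 13: conn=77 S1=25 S2=10 S3=-5 blocked=[3]

Answer: S3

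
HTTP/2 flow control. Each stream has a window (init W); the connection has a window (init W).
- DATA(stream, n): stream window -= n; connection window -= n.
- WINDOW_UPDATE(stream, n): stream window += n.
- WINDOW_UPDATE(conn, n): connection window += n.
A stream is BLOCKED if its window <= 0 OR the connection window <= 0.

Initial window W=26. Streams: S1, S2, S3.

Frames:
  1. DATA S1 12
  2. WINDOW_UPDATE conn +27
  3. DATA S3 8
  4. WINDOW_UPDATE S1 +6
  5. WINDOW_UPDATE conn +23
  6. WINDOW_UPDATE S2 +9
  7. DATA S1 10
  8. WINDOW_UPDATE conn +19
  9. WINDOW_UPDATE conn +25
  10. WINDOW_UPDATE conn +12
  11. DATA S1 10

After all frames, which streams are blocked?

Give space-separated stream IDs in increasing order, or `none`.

Op 1: conn=14 S1=14 S2=26 S3=26 blocked=[]
Op 2: conn=41 S1=14 S2=26 S3=26 blocked=[]
Op 3: conn=33 S1=14 S2=26 S3=18 blocked=[]
Op 4: conn=33 S1=20 S2=26 S3=18 blocked=[]
Op 5: conn=56 S1=20 S2=26 S3=18 blocked=[]
Op 6: conn=56 S1=20 S2=35 S3=18 blocked=[]
Op 7: conn=46 S1=10 S2=35 S3=18 blocked=[]
Op 8: conn=65 S1=10 S2=35 S3=18 blocked=[]
Op 9: conn=90 S1=10 S2=35 S3=18 blocked=[]
Op 10: conn=102 S1=10 S2=35 S3=18 blocked=[]
Op 11: conn=92 S1=0 S2=35 S3=18 blocked=[1]

Answer: S1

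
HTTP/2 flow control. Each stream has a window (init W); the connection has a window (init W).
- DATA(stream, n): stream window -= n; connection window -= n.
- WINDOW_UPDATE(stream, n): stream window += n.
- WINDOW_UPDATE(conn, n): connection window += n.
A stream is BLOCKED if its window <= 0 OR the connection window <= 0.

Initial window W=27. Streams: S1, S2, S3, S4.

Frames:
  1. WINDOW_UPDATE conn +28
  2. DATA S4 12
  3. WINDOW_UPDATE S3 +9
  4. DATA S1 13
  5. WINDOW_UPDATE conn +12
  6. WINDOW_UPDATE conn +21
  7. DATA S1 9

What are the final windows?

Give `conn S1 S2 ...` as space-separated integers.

Op 1: conn=55 S1=27 S2=27 S3=27 S4=27 blocked=[]
Op 2: conn=43 S1=27 S2=27 S3=27 S4=15 blocked=[]
Op 3: conn=43 S1=27 S2=27 S3=36 S4=15 blocked=[]
Op 4: conn=30 S1=14 S2=27 S3=36 S4=15 blocked=[]
Op 5: conn=42 S1=14 S2=27 S3=36 S4=15 blocked=[]
Op 6: conn=63 S1=14 S2=27 S3=36 S4=15 blocked=[]
Op 7: conn=54 S1=5 S2=27 S3=36 S4=15 blocked=[]

Answer: 54 5 27 36 15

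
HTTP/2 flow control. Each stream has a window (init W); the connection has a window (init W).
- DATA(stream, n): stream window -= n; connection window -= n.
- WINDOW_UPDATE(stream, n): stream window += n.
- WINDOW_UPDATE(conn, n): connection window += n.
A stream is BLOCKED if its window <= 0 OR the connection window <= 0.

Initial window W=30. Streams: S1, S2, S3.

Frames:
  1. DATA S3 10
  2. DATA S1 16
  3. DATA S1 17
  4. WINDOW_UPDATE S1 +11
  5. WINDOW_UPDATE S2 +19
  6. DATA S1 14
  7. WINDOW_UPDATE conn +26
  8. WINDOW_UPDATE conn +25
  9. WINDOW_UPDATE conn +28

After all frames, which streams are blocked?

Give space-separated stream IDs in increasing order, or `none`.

Answer: S1

Derivation:
Op 1: conn=20 S1=30 S2=30 S3=20 blocked=[]
Op 2: conn=4 S1=14 S2=30 S3=20 blocked=[]
Op 3: conn=-13 S1=-3 S2=30 S3=20 blocked=[1, 2, 3]
Op 4: conn=-13 S1=8 S2=30 S3=20 blocked=[1, 2, 3]
Op 5: conn=-13 S1=8 S2=49 S3=20 blocked=[1, 2, 3]
Op 6: conn=-27 S1=-6 S2=49 S3=20 blocked=[1, 2, 3]
Op 7: conn=-1 S1=-6 S2=49 S3=20 blocked=[1, 2, 3]
Op 8: conn=24 S1=-6 S2=49 S3=20 blocked=[1]
Op 9: conn=52 S1=-6 S2=49 S3=20 blocked=[1]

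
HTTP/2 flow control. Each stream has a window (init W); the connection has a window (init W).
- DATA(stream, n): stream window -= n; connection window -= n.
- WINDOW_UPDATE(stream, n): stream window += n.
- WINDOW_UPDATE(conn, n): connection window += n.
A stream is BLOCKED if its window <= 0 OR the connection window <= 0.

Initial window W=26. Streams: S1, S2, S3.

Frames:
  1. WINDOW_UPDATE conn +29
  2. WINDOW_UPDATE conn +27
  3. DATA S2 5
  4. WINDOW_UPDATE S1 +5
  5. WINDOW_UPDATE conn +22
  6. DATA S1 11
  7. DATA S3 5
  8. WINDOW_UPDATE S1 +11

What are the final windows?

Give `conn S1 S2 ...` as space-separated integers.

Op 1: conn=55 S1=26 S2=26 S3=26 blocked=[]
Op 2: conn=82 S1=26 S2=26 S3=26 blocked=[]
Op 3: conn=77 S1=26 S2=21 S3=26 blocked=[]
Op 4: conn=77 S1=31 S2=21 S3=26 blocked=[]
Op 5: conn=99 S1=31 S2=21 S3=26 blocked=[]
Op 6: conn=88 S1=20 S2=21 S3=26 blocked=[]
Op 7: conn=83 S1=20 S2=21 S3=21 blocked=[]
Op 8: conn=83 S1=31 S2=21 S3=21 blocked=[]

Answer: 83 31 21 21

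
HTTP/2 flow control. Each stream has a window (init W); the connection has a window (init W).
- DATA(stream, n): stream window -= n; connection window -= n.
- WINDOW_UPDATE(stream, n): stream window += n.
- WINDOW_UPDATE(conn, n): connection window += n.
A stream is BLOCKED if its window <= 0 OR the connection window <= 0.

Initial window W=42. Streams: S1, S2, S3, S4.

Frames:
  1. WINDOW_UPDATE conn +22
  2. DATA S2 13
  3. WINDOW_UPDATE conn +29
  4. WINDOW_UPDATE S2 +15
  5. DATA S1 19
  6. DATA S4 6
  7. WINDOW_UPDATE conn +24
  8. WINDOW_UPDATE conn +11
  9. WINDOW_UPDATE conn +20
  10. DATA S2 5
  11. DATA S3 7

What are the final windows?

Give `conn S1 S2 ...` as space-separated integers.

Op 1: conn=64 S1=42 S2=42 S3=42 S4=42 blocked=[]
Op 2: conn=51 S1=42 S2=29 S3=42 S4=42 blocked=[]
Op 3: conn=80 S1=42 S2=29 S3=42 S4=42 blocked=[]
Op 4: conn=80 S1=42 S2=44 S3=42 S4=42 blocked=[]
Op 5: conn=61 S1=23 S2=44 S3=42 S4=42 blocked=[]
Op 6: conn=55 S1=23 S2=44 S3=42 S4=36 blocked=[]
Op 7: conn=79 S1=23 S2=44 S3=42 S4=36 blocked=[]
Op 8: conn=90 S1=23 S2=44 S3=42 S4=36 blocked=[]
Op 9: conn=110 S1=23 S2=44 S3=42 S4=36 blocked=[]
Op 10: conn=105 S1=23 S2=39 S3=42 S4=36 blocked=[]
Op 11: conn=98 S1=23 S2=39 S3=35 S4=36 blocked=[]

Answer: 98 23 39 35 36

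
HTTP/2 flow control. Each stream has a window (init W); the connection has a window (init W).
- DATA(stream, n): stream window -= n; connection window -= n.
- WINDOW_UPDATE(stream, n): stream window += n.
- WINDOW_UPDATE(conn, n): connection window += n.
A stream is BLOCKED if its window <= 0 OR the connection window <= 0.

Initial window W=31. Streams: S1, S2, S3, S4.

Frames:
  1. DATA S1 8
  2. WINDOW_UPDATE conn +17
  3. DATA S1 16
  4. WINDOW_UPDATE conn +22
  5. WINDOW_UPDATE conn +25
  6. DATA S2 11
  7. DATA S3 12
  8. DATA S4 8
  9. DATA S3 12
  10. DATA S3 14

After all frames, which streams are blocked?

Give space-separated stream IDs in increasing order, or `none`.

Op 1: conn=23 S1=23 S2=31 S3=31 S4=31 blocked=[]
Op 2: conn=40 S1=23 S2=31 S3=31 S4=31 blocked=[]
Op 3: conn=24 S1=7 S2=31 S3=31 S4=31 blocked=[]
Op 4: conn=46 S1=7 S2=31 S3=31 S4=31 blocked=[]
Op 5: conn=71 S1=7 S2=31 S3=31 S4=31 blocked=[]
Op 6: conn=60 S1=7 S2=20 S3=31 S4=31 blocked=[]
Op 7: conn=48 S1=7 S2=20 S3=19 S4=31 blocked=[]
Op 8: conn=40 S1=7 S2=20 S3=19 S4=23 blocked=[]
Op 9: conn=28 S1=7 S2=20 S3=7 S4=23 blocked=[]
Op 10: conn=14 S1=7 S2=20 S3=-7 S4=23 blocked=[3]

Answer: S3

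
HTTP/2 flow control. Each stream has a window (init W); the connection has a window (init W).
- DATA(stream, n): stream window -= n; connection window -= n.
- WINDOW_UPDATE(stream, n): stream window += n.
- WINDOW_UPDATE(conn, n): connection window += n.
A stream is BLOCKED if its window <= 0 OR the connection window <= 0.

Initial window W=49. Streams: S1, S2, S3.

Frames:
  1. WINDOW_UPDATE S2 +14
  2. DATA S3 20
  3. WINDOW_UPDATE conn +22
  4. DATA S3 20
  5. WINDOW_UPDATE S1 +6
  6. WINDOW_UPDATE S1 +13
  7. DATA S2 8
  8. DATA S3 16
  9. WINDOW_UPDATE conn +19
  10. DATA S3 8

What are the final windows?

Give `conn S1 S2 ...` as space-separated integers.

Answer: 18 68 55 -15

Derivation:
Op 1: conn=49 S1=49 S2=63 S3=49 blocked=[]
Op 2: conn=29 S1=49 S2=63 S3=29 blocked=[]
Op 3: conn=51 S1=49 S2=63 S3=29 blocked=[]
Op 4: conn=31 S1=49 S2=63 S3=9 blocked=[]
Op 5: conn=31 S1=55 S2=63 S3=9 blocked=[]
Op 6: conn=31 S1=68 S2=63 S3=9 blocked=[]
Op 7: conn=23 S1=68 S2=55 S3=9 blocked=[]
Op 8: conn=7 S1=68 S2=55 S3=-7 blocked=[3]
Op 9: conn=26 S1=68 S2=55 S3=-7 blocked=[3]
Op 10: conn=18 S1=68 S2=55 S3=-15 blocked=[3]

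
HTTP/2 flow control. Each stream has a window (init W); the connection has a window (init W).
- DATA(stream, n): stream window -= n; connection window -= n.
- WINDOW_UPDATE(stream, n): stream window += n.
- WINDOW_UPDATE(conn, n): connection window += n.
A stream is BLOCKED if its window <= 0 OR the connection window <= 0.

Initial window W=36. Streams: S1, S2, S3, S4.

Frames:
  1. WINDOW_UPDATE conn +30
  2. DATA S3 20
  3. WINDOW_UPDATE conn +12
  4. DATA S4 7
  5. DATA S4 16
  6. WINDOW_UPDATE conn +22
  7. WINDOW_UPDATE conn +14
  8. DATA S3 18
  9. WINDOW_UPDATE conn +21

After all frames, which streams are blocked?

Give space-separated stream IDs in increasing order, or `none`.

Answer: S3

Derivation:
Op 1: conn=66 S1=36 S2=36 S3=36 S4=36 blocked=[]
Op 2: conn=46 S1=36 S2=36 S3=16 S4=36 blocked=[]
Op 3: conn=58 S1=36 S2=36 S3=16 S4=36 blocked=[]
Op 4: conn=51 S1=36 S2=36 S3=16 S4=29 blocked=[]
Op 5: conn=35 S1=36 S2=36 S3=16 S4=13 blocked=[]
Op 6: conn=57 S1=36 S2=36 S3=16 S4=13 blocked=[]
Op 7: conn=71 S1=36 S2=36 S3=16 S4=13 blocked=[]
Op 8: conn=53 S1=36 S2=36 S3=-2 S4=13 blocked=[3]
Op 9: conn=74 S1=36 S2=36 S3=-2 S4=13 blocked=[3]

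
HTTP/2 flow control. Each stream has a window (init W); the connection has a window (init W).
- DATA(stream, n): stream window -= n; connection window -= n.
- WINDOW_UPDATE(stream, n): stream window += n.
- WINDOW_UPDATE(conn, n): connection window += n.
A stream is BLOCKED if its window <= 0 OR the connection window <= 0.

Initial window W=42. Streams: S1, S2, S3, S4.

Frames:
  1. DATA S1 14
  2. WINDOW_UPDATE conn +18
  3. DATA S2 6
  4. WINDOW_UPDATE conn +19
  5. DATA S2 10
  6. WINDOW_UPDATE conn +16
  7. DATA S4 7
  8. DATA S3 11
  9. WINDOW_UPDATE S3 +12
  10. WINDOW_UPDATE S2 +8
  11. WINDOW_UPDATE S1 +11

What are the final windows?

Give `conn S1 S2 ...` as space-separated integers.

Op 1: conn=28 S1=28 S2=42 S3=42 S4=42 blocked=[]
Op 2: conn=46 S1=28 S2=42 S3=42 S4=42 blocked=[]
Op 3: conn=40 S1=28 S2=36 S3=42 S4=42 blocked=[]
Op 4: conn=59 S1=28 S2=36 S3=42 S4=42 blocked=[]
Op 5: conn=49 S1=28 S2=26 S3=42 S4=42 blocked=[]
Op 6: conn=65 S1=28 S2=26 S3=42 S4=42 blocked=[]
Op 7: conn=58 S1=28 S2=26 S3=42 S4=35 blocked=[]
Op 8: conn=47 S1=28 S2=26 S3=31 S4=35 blocked=[]
Op 9: conn=47 S1=28 S2=26 S3=43 S4=35 blocked=[]
Op 10: conn=47 S1=28 S2=34 S3=43 S4=35 blocked=[]
Op 11: conn=47 S1=39 S2=34 S3=43 S4=35 blocked=[]

Answer: 47 39 34 43 35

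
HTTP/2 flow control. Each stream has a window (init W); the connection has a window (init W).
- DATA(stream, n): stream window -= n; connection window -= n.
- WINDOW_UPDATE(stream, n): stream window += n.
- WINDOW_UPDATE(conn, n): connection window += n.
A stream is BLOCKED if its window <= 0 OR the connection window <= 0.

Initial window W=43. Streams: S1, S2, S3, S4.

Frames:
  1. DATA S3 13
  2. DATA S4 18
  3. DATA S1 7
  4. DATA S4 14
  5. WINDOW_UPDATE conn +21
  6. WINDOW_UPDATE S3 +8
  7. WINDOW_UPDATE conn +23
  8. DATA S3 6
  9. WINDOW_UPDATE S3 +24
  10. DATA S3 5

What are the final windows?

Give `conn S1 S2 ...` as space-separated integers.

Answer: 24 36 43 51 11

Derivation:
Op 1: conn=30 S1=43 S2=43 S3=30 S4=43 blocked=[]
Op 2: conn=12 S1=43 S2=43 S3=30 S4=25 blocked=[]
Op 3: conn=5 S1=36 S2=43 S3=30 S4=25 blocked=[]
Op 4: conn=-9 S1=36 S2=43 S3=30 S4=11 blocked=[1, 2, 3, 4]
Op 5: conn=12 S1=36 S2=43 S3=30 S4=11 blocked=[]
Op 6: conn=12 S1=36 S2=43 S3=38 S4=11 blocked=[]
Op 7: conn=35 S1=36 S2=43 S3=38 S4=11 blocked=[]
Op 8: conn=29 S1=36 S2=43 S3=32 S4=11 blocked=[]
Op 9: conn=29 S1=36 S2=43 S3=56 S4=11 blocked=[]
Op 10: conn=24 S1=36 S2=43 S3=51 S4=11 blocked=[]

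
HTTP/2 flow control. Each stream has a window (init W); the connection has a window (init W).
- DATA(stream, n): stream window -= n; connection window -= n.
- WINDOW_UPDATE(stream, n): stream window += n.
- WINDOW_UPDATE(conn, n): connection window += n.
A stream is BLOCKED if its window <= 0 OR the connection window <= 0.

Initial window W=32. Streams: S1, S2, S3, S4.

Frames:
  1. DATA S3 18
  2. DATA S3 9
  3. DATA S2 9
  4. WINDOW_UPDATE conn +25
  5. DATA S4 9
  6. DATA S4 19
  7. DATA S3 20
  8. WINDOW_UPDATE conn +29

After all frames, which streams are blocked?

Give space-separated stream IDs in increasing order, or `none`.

Op 1: conn=14 S1=32 S2=32 S3=14 S4=32 blocked=[]
Op 2: conn=5 S1=32 S2=32 S3=5 S4=32 blocked=[]
Op 3: conn=-4 S1=32 S2=23 S3=5 S4=32 blocked=[1, 2, 3, 4]
Op 4: conn=21 S1=32 S2=23 S3=5 S4=32 blocked=[]
Op 5: conn=12 S1=32 S2=23 S3=5 S4=23 blocked=[]
Op 6: conn=-7 S1=32 S2=23 S3=5 S4=4 blocked=[1, 2, 3, 4]
Op 7: conn=-27 S1=32 S2=23 S3=-15 S4=4 blocked=[1, 2, 3, 4]
Op 8: conn=2 S1=32 S2=23 S3=-15 S4=4 blocked=[3]

Answer: S3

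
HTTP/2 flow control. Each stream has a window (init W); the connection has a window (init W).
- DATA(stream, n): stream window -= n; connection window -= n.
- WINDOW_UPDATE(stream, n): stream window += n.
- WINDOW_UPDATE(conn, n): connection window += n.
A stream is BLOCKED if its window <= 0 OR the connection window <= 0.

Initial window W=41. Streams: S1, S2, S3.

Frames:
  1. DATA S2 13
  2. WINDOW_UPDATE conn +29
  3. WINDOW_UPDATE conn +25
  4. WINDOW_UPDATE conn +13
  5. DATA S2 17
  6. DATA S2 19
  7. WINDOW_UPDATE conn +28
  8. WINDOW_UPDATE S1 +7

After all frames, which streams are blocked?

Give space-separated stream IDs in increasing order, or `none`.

Op 1: conn=28 S1=41 S2=28 S3=41 blocked=[]
Op 2: conn=57 S1=41 S2=28 S3=41 blocked=[]
Op 3: conn=82 S1=41 S2=28 S3=41 blocked=[]
Op 4: conn=95 S1=41 S2=28 S3=41 blocked=[]
Op 5: conn=78 S1=41 S2=11 S3=41 blocked=[]
Op 6: conn=59 S1=41 S2=-8 S3=41 blocked=[2]
Op 7: conn=87 S1=41 S2=-8 S3=41 blocked=[2]
Op 8: conn=87 S1=48 S2=-8 S3=41 blocked=[2]

Answer: S2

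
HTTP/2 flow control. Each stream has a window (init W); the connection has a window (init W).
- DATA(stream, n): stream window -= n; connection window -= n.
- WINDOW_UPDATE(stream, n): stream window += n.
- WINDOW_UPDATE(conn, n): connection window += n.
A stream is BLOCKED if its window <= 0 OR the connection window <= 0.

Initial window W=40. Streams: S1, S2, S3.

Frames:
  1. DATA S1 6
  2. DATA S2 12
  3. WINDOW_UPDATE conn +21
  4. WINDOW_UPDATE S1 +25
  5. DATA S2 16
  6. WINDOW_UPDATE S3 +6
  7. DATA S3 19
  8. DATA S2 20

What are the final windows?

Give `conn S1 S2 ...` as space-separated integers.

Op 1: conn=34 S1=34 S2=40 S3=40 blocked=[]
Op 2: conn=22 S1=34 S2=28 S3=40 blocked=[]
Op 3: conn=43 S1=34 S2=28 S3=40 blocked=[]
Op 4: conn=43 S1=59 S2=28 S3=40 blocked=[]
Op 5: conn=27 S1=59 S2=12 S3=40 blocked=[]
Op 6: conn=27 S1=59 S2=12 S3=46 blocked=[]
Op 7: conn=8 S1=59 S2=12 S3=27 blocked=[]
Op 8: conn=-12 S1=59 S2=-8 S3=27 blocked=[1, 2, 3]

Answer: -12 59 -8 27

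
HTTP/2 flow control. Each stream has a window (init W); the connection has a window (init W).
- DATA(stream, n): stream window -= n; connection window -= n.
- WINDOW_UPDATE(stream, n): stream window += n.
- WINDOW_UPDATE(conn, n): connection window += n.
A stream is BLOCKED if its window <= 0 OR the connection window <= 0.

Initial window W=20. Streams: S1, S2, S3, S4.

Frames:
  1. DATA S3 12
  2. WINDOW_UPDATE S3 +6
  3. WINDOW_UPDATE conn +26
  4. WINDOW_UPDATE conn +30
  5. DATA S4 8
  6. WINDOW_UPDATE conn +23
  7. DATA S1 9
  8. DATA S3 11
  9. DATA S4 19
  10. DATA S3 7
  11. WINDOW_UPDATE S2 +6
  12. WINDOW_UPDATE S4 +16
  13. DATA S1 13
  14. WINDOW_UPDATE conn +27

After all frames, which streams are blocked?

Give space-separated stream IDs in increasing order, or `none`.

Op 1: conn=8 S1=20 S2=20 S3=8 S4=20 blocked=[]
Op 2: conn=8 S1=20 S2=20 S3=14 S4=20 blocked=[]
Op 3: conn=34 S1=20 S2=20 S3=14 S4=20 blocked=[]
Op 4: conn=64 S1=20 S2=20 S3=14 S4=20 blocked=[]
Op 5: conn=56 S1=20 S2=20 S3=14 S4=12 blocked=[]
Op 6: conn=79 S1=20 S2=20 S3=14 S4=12 blocked=[]
Op 7: conn=70 S1=11 S2=20 S3=14 S4=12 blocked=[]
Op 8: conn=59 S1=11 S2=20 S3=3 S4=12 blocked=[]
Op 9: conn=40 S1=11 S2=20 S3=3 S4=-7 blocked=[4]
Op 10: conn=33 S1=11 S2=20 S3=-4 S4=-7 blocked=[3, 4]
Op 11: conn=33 S1=11 S2=26 S3=-4 S4=-7 blocked=[3, 4]
Op 12: conn=33 S1=11 S2=26 S3=-4 S4=9 blocked=[3]
Op 13: conn=20 S1=-2 S2=26 S3=-4 S4=9 blocked=[1, 3]
Op 14: conn=47 S1=-2 S2=26 S3=-4 S4=9 blocked=[1, 3]

Answer: S1 S3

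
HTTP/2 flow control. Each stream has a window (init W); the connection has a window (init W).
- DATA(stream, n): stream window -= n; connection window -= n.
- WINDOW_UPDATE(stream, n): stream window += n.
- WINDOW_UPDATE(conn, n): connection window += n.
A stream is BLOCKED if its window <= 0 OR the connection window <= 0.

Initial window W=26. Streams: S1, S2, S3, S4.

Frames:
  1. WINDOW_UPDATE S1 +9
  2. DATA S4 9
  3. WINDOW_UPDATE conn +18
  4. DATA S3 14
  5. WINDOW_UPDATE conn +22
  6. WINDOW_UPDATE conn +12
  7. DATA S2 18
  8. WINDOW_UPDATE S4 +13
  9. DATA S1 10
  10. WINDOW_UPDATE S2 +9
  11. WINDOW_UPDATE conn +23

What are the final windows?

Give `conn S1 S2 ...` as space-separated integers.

Op 1: conn=26 S1=35 S2=26 S3=26 S4=26 blocked=[]
Op 2: conn=17 S1=35 S2=26 S3=26 S4=17 blocked=[]
Op 3: conn=35 S1=35 S2=26 S3=26 S4=17 blocked=[]
Op 4: conn=21 S1=35 S2=26 S3=12 S4=17 blocked=[]
Op 5: conn=43 S1=35 S2=26 S3=12 S4=17 blocked=[]
Op 6: conn=55 S1=35 S2=26 S3=12 S4=17 blocked=[]
Op 7: conn=37 S1=35 S2=8 S3=12 S4=17 blocked=[]
Op 8: conn=37 S1=35 S2=8 S3=12 S4=30 blocked=[]
Op 9: conn=27 S1=25 S2=8 S3=12 S4=30 blocked=[]
Op 10: conn=27 S1=25 S2=17 S3=12 S4=30 blocked=[]
Op 11: conn=50 S1=25 S2=17 S3=12 S4=30 blocked=[]

Answer: 50 25 17 12 30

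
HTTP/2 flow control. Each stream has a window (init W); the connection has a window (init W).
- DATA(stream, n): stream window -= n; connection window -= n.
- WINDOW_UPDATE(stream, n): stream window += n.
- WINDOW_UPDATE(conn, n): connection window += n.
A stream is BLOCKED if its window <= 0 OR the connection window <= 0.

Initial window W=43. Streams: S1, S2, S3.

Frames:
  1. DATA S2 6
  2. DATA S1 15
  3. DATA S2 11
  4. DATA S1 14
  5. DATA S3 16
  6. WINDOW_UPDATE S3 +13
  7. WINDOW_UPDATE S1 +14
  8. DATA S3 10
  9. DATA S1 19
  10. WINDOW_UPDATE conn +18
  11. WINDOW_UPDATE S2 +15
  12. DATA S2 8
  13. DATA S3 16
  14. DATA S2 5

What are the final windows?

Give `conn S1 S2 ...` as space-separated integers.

Op 1: conn=37 S1=43 S2=37 S3=43 blocked=[]
Op 2: conn=22 S1=28 S2=37 S3=43 blocked=[]
Op 3: conn=11 S1=28 S2=26 S3=43 blocked=[]
Op 4: conn=-3 S1=14 S2=26 S3=43 blocked=[1, 2, 3]
Op 5: conn=-19 S1=14 S2=26 S3=27 blocked=[1, 2, 3]
Op 6: conn=-19 S1=14 S2=26 S3=40 blocked=[1, 2, 3]
Op 7: conn=-19 S1=28 S2=26 S3=40 blocked=[1, 2, 3]
Op 8: conn=-29 S1=28 S2=26 S3=30 blocked=[1, 2, 3]
Op 9: conn=-48 S1=9 S2=26 S3=30 blocked=[1, 2, 3]
Op 10: conn=-30 S1=9 S2=26 S3=30 blocked=[1, 2, 3]
Op 11: conn=-30 S1=9 S2=41 S3=30 blocked=[1, 2, 3]
Op 12: conn=-38 S1=9 S2=33 S3=30 blocked=[1, 2, 3]
Op 13: conn=-54 S1=9 S2=33 S3=14 blocked=[1, 2, 3]
Op 14: conn=-59 S1=9 S2=28 S3=14 blocked=[1, 2, 3]

Answer: -59 9 28 14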